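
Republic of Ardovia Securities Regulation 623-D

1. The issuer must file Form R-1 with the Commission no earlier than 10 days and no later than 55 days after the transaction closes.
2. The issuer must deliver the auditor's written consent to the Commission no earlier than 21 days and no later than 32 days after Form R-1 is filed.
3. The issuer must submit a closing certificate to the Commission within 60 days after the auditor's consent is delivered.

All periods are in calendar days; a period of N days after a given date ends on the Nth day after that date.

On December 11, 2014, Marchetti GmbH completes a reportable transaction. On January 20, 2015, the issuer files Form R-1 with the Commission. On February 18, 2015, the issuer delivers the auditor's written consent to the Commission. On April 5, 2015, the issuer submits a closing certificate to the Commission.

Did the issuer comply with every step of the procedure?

Step 1 — 10 and 55 days from December 11, 2014 (when the transaction closes) are December 21, 2014 and February 4, 2015 respectively; January 20, 2015 falls inside that range.
Step 2 — 21 and 32 days from January 20, 2015 (when Form R-1 is filed) are February 10, 2015 and February 21, 2015 respectively; done February 18, 2015 — within the window.
Step 3 — counting 60 days from February 18, 2015 (when the auditor's consent is delivered) gives a deadline of April 19, 2015; done April 5, 2015 — timely.

Yes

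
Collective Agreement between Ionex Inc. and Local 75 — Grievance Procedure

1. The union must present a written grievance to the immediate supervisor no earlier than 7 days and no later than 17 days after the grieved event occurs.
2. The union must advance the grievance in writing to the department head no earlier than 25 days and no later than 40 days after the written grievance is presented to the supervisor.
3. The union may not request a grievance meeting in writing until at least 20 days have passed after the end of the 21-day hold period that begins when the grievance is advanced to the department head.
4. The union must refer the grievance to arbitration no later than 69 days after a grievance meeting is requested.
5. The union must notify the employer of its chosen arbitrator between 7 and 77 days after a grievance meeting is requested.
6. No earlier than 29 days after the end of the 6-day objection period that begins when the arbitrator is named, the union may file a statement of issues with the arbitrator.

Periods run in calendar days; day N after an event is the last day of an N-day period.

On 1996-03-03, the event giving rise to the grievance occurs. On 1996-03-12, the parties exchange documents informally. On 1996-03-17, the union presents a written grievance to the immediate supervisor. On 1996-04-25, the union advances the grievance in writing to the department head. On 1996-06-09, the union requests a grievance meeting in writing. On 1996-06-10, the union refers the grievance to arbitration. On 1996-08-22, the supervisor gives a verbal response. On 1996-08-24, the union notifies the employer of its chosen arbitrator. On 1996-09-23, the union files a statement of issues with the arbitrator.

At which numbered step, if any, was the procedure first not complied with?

Step 6

(1) the permitted window runs from 1996-03-03 + 7 = 1996-03-10 to 1996-03-03 + 17 = 1996-03-20; done 1996-03-17, which is between those dates.
(2) the permitted window runs from 1996-03-17 + 25 = 1996-04-11 to 1996-03-17 + 40 = 1996-04-26; done 1996-04-25 — within the window.
(3) permitted from 1996-05-16 + 20 days = 1996-06-05 onward; 1996-06-09 is on or after that date.
(4) due by 1996-06-09 + 69 days = 1996-08-17; done 1996-06-10 — timely.
(5) the permitted window runs from 1996-06-09 + 7 = 1996-06-16 to 1996-06-09 + 77 = 1996-08-25; done 1996-08-24, which is between those dates.
(6) permitted from 1996-08-30 + 29 days = 1996-09-28 onward; done 1996-09-23 — 5 days too early.
The analysis stops there.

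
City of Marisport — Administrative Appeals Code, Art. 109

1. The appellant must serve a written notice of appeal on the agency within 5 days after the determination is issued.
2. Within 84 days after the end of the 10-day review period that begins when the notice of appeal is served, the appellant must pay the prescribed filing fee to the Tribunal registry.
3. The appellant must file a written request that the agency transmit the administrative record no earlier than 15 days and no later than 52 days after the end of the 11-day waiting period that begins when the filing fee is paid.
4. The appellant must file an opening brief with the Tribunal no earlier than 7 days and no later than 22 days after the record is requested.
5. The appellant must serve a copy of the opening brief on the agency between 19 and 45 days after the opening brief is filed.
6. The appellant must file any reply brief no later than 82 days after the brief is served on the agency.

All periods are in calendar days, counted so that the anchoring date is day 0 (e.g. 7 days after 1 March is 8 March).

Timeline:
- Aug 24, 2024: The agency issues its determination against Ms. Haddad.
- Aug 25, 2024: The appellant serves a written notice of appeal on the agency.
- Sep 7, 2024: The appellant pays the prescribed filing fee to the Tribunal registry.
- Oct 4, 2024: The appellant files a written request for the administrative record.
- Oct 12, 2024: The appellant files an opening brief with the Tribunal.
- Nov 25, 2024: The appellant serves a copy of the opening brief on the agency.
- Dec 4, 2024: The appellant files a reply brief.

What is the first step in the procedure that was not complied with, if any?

None — every step was satisfied

Step 1 — counting 5 days from Aug 24, 2024 (when the determination is issued) gives a deadline of Aug 29, 2024; completed Aug 25, 2024, before the deadline.
Step 2 — counting 84 days from Sep 4, 2024 (end of the 10-day review period, which began when the notice of appeal is served on Aug 25, 2024) gives a deadline of Nov 27, 2024; done Sep 7, 2024 — timely.
Step 3 — 15 and 52 days from Sep 18, 2024 (end of the 11-day waiting period, which began when the filing fee is paid on Sep 7, 2024) are Oct 3, 2024 and Nov 9, 2024 respectively; done Oct 4, 2024 — within the window.
Step 4 — 7 and 22 days from Oct 4, 2024 (when the record is requested) are Oct 11, 2024 and Oct 26, 2024 respectively; done Oct 12, 2024 — within the window.
Step 5 — 19 and 45 days from Oct 12, 2024 (when the opening brief is filed) are Oct 31, 2024 and Nov 26, 2024 respectively; done Nov 25, 2024, which is between those dates.
Step 6 — counting 82 days from Nov 25, 2024 (when the brief is served on the agency) gives a deadline of Feb 15, 2025; done Dec 4, 2024 — timely.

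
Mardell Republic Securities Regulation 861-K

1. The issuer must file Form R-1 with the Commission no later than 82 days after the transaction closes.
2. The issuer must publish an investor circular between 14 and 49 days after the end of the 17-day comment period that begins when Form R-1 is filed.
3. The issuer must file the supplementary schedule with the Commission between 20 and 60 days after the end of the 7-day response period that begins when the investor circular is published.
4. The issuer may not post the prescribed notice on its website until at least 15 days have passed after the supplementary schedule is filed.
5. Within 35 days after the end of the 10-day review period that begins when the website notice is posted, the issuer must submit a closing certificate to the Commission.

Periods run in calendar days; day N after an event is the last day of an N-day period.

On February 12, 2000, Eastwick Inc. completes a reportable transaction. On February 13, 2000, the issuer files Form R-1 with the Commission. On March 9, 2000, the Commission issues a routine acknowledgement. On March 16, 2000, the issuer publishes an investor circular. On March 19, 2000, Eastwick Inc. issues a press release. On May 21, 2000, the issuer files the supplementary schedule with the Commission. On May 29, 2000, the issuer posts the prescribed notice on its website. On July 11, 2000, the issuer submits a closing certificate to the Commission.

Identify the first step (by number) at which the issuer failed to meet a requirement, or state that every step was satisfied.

Step 1 — counting 82 days from February 12, 2000 (when the transaction closes) gives a deadline of May 4, 2000; done February 13, 2000 — timely.
Step 2 — 14 and 49 days from March 1, 2000 (end of the 17-day comment period, which began when Form R-1 is filed on February 13, 2000) are March 15, 2000 and April 19, 2000 respectively; done March 16, 2000, which is between those dates.
Step 3 — 20 and 60 days from March 23, 2000 (end of the 7-day response period, which began when the investor circular is published on March 16, 2000) are April 12, 2000 and May 22, 2000 respectively; done May 21, 2000, which is between those dates.
Step 4 — must wait 15 days from May 21, 2000 (when the supplementary schedule is filed), so not before June 5, 2000; May 29, 2000 is 7 days before the earliest permitted date.
No need to go further; step 4 was not satisfied.

Step 4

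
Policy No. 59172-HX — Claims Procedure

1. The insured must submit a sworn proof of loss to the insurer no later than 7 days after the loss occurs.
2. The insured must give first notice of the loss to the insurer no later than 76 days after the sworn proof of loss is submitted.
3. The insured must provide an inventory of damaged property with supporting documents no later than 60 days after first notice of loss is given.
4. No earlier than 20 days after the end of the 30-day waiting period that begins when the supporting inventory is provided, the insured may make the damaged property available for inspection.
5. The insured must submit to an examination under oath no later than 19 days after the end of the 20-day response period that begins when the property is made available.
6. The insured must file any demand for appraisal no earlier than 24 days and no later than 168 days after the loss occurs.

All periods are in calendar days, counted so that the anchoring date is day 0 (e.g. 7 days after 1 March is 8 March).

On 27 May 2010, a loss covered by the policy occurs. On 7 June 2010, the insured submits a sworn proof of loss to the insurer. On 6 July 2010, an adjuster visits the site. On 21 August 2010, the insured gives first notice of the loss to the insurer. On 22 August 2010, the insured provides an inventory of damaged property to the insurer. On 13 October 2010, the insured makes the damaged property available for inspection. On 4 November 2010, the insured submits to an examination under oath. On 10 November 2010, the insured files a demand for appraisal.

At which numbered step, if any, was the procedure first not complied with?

Step 1

Step 1 — counting 7 days from 27 May 2010 (when the loss occurs) gives a deadline of 3 June 2010; not done until 7 June 2010, 4 days after the deadline.
That is the first point of non-compliance.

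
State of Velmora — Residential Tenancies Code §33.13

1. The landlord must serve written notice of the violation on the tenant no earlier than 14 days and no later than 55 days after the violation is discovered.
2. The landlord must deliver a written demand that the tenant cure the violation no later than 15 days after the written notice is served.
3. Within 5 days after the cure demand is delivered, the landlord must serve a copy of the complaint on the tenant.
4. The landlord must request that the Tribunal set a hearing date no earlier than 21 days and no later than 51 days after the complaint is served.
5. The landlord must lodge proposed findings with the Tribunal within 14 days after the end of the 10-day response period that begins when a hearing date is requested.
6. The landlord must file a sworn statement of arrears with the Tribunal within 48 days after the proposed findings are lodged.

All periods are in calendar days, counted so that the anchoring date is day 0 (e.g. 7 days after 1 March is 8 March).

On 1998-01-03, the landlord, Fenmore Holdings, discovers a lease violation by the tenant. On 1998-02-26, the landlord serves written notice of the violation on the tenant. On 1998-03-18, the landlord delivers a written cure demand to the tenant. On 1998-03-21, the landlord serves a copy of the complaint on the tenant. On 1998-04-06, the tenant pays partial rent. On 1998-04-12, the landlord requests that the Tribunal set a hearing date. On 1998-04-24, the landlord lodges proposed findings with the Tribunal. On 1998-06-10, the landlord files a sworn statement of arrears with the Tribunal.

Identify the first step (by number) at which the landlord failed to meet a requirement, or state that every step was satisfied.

(1) the permitted window runs from 1998-01-03 + 14 = 1998-01-17 to 1998-01-03 + 55 = 1998-02-27; done 1998-02-26 — within the window.
(2) due by 1998-02-26 + 15 days = 1998-03-13; not done until 1998-03-18, 5 days after the deadline.

Step 2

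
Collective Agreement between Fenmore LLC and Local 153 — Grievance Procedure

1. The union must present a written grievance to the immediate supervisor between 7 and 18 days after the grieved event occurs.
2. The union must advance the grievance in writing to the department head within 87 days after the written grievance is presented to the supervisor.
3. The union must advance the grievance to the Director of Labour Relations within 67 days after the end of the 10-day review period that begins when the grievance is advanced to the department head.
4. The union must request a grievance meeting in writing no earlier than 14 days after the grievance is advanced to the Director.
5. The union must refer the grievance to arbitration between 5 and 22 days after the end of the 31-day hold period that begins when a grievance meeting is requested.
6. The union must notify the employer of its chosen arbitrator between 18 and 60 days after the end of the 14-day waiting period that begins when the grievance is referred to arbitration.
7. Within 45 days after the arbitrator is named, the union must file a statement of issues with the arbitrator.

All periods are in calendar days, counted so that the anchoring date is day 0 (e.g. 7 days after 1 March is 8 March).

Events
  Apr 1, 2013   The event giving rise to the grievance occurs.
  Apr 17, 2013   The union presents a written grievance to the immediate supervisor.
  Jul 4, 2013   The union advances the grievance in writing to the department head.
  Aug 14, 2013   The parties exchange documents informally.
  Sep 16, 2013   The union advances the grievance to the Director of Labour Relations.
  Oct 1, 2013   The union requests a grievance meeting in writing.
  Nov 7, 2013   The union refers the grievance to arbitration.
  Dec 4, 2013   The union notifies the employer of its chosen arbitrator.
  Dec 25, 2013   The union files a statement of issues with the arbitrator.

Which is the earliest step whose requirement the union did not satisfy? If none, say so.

Step 1 — 7 and 18 days from Apr 1, 2013 (when the grieved event occurs) are Apr 8, 2013 and Apr 19, 2013 respectively; done Apr 17, 2013, which is between those dates.
Step 2 — counting 87 days from Apr 17, 2013 (when the written grievance is presented to the supervisor) gives a deadline of Jul 13, 2013; Jul 4, 2013 is within that limit.
Step 3 — counting 67 days from Jul 14, 2013 (end of the 10-day review period, which began when the grievance is advanced to the department head on Jul 4, 2013) gives a deadline of Sep 19, 2013; Sep 16, 2013 is within that limit.
Step 4 — must wait 14 days from Sep 16, 2013 (when the grievance is advanced to the Director), so not before Sep 30, 2013; done Oct 1, 2013 — permitted.
Step 5 — 5 and 22 days from Nov 1, 2013 (end of the 31-day hold period, which began when a grievance meeting is requested on Oct 1, 2013) are Nov 6, 2013 and Nov 23, 2013 respectively; done Nov 7, 2013 — within the window.
Step 6 — 18 and 60 days from Nov 21, 2013 (end of the 14-day waiting period, which began when the grievance is referred to arbitration on Nov 7, 2013) are Dec 9, 2013 and Jan 20, 2014 respectively; done Dec 4, 2013 — 5 days before the window opened.

Step 6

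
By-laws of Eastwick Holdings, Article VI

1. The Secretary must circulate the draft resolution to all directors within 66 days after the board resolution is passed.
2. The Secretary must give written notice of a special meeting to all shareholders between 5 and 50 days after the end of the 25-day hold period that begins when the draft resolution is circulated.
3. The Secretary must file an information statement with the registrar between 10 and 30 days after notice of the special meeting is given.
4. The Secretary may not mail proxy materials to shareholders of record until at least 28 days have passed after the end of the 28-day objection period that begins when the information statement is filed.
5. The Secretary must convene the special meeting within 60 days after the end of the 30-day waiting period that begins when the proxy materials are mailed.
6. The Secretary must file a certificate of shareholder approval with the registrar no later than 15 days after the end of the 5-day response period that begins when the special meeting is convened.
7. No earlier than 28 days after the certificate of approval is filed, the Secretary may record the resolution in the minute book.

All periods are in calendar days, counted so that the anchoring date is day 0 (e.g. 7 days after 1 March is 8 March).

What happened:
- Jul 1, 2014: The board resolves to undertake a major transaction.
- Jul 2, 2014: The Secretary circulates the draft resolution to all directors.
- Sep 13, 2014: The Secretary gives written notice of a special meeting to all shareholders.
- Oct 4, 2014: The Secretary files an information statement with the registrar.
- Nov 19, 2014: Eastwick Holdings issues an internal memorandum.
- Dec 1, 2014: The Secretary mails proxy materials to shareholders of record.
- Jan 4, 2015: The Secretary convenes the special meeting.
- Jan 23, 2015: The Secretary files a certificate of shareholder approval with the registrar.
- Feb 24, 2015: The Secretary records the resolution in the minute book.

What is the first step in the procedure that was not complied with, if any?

None — every step was satisfied

(1) due by Jul 1, 2014 + 66 days = Sep 5, 2014; Jul 2, 2014 is within that limit.
(2) the permitted window runs from Jul 27, 2014 + 5 = Aug 1, 2014 to Jul 27, 2014 + 50 = Sep 15, 2014; done Sep 13, 2014, which is between those dates.
(3) the permitted window runs from Sep 13, 2014 + 10 = Sep 23, 2014 to Sep 13, 2014 + 30 = Oct 13, 2014; done Oct 4, 2014, which is between those dates.
(4) permitted from Nov 1, 2014 + 28 days = Nov 29, 2014 onward; done Dec 1, 2014, after the minimum wait.
(5) due by Dec 31, 2014 + 60 days = Mar 1, 2015; completed Jan 4, 2015, before the deadline.
(6) due by Jan 9, 2015 + 15 days = Jan 24, 2015; done Jan 23, 2015 — timely.
(7) permitted from Jan 23, 2015 + 28 days = Feb 20, 2015 onward; Feb 24, 2015 is on or after that date.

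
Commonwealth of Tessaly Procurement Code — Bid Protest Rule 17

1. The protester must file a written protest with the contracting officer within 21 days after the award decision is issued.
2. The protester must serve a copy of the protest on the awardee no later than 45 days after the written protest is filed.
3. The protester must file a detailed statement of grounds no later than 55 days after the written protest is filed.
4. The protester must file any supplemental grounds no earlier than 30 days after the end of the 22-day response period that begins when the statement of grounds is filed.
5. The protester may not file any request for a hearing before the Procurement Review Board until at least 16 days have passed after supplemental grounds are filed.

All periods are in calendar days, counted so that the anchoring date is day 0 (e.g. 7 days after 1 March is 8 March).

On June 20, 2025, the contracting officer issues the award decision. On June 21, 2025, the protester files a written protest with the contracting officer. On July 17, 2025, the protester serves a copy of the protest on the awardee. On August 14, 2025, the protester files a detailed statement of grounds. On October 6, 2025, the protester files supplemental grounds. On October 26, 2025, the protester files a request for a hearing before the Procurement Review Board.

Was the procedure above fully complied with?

(1) due by June 20, 2025 + 21 days = July 11, 2025; June 21, 2025 is within that limit.
(2) due by June 21, 2025 + 45 days = August 5, 2025; July 17, 2025 is within that limit.
(3) due by June 21, 2025 + 55 days = August 15, 2025; completed August 14, 2025, before the deadline.
(4) permitted from September 5, 2025 + 30 days = October 5, 2025 onward; done October 6, 2025 — permitted.
(5) permitted from October 6, 2025 + 16 days = October 22, 2025 onward; done October 26, 2025 — permitted.

Yes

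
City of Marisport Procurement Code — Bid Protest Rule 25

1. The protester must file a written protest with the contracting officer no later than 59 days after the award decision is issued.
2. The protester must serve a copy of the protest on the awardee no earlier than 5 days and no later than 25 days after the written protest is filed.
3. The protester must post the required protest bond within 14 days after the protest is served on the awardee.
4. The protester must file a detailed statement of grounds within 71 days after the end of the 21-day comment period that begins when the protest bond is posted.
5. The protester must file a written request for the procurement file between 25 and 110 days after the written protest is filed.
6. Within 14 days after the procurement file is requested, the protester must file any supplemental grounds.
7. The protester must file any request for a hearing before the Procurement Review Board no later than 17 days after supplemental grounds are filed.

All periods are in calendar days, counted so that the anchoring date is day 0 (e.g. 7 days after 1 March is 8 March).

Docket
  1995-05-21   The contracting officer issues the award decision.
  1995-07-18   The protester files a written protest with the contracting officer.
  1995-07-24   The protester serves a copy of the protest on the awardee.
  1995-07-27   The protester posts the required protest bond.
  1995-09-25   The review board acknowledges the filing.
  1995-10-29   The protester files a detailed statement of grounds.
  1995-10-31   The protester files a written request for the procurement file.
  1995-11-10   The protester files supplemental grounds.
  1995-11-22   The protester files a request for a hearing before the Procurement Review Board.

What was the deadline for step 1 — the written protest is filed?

Step 1 runs from 1995-05-21, when the award decision is issued. 59 days after 1995-05-21 is 1995-07-19.

1995-07-19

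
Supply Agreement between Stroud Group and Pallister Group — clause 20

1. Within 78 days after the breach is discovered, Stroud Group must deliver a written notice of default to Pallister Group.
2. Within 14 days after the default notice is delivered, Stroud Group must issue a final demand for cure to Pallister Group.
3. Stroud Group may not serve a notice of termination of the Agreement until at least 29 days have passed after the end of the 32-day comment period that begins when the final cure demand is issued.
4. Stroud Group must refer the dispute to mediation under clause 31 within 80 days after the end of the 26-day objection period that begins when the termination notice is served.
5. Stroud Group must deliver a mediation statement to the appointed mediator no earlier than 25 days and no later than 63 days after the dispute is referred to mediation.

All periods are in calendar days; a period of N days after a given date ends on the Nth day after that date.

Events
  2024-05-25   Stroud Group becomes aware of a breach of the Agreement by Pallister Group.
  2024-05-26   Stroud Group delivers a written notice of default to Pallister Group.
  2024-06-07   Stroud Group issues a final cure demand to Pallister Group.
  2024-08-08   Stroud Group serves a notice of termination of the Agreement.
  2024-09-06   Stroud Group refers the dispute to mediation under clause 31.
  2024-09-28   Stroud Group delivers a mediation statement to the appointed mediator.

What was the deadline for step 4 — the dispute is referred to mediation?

The termination notice is served on 2024-08-08; the 26-day objection period therefore ends 2024-09-03, and step 4 runs from that date. 80 days after 2024-09-03 is 2024-11-22.

2024-11-22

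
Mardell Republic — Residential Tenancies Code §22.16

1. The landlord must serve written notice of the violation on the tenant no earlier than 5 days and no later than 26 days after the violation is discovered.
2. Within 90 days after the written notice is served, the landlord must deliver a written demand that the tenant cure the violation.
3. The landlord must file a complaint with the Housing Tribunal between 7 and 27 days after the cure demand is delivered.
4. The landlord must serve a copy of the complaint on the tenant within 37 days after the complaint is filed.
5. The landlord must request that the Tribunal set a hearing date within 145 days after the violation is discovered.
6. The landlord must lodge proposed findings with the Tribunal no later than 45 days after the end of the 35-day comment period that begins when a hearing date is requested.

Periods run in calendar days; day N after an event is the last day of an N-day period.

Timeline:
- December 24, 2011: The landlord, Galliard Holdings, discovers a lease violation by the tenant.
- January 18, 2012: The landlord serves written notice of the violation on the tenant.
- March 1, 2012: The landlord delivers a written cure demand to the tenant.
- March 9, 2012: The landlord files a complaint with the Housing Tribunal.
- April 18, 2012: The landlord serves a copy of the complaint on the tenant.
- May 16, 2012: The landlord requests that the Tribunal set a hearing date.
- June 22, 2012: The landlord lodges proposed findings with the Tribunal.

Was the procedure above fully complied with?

No

(1) the permitted window runs from December 24, 2011 + 5 = December 29, 2011 to December 24, 2011 + 26 = January 19, 2012; done January 18, 2012 — within the window.
(2) due by January 18, 2012 + 90 days = April 17, 2012; done March 1, 2012 — timely.
(3) the permitted window runs from March 1, 2012 + 7 = March 8, 2012 to March 1, 2012 + 27 = March 28, 2012; done March 9, 2012, which is between those dates.
(4) due by March 9, 2012 + 37 days = April 15, 2012; April 18, 2012 misses that deadline by 3 days.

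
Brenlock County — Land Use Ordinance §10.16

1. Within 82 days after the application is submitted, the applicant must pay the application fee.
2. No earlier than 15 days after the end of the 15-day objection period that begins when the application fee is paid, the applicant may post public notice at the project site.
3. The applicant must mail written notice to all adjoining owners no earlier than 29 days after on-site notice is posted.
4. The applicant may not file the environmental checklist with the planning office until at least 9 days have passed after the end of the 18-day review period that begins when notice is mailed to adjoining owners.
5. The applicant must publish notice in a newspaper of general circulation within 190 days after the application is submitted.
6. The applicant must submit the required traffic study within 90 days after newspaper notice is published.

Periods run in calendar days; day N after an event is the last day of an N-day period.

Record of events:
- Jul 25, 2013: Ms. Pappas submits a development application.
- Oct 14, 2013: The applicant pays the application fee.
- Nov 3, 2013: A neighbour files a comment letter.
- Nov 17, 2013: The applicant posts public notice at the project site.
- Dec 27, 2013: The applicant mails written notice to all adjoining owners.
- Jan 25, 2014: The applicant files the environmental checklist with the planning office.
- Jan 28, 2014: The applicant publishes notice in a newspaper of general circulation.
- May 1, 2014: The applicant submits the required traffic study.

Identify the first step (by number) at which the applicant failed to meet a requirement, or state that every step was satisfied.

Step 6

Step 1: 82 days after Jul 25, 2013 (when the application is submitted) is Oct 15, 2013; done Oct 14, 2013 — timely.
Step 2: the earliest permitted date is 15 days after Oct 29, 2013 (end of the 15-day objection period, which began when the application fee is paid on Oct 14, 2013), i.e. Nov 13, 2013; done Nov 17, 2013 — permitted.
Step 3: the earliest permitted date is 29 days after Nov 17, 2013 (when on-site notice is posted), i.e. Dec 16, 2013; done Dec 27, 2013 — permitted.
Step 4: the earliest permitted date is 9 days after Jan 14, 2014 (end of the 18-day review period, which began when notice is mailed to adjoining owners on Dec 27, 2013), i.e. Jan 23, 2014; Jan 25, 2014 is on or after that date.
Step 5: 190 days after Jul 25, 2013 (when the application is submitted) is Jan 31, 2014; Jan 28, 2014 is within that limit.
Step 6: 90 days after Jan 28, 2014 (when newspaper notice is published) is Apr 28, 2014; May 1, 2014 misses that deadline by 3 days.
The analysis stops there.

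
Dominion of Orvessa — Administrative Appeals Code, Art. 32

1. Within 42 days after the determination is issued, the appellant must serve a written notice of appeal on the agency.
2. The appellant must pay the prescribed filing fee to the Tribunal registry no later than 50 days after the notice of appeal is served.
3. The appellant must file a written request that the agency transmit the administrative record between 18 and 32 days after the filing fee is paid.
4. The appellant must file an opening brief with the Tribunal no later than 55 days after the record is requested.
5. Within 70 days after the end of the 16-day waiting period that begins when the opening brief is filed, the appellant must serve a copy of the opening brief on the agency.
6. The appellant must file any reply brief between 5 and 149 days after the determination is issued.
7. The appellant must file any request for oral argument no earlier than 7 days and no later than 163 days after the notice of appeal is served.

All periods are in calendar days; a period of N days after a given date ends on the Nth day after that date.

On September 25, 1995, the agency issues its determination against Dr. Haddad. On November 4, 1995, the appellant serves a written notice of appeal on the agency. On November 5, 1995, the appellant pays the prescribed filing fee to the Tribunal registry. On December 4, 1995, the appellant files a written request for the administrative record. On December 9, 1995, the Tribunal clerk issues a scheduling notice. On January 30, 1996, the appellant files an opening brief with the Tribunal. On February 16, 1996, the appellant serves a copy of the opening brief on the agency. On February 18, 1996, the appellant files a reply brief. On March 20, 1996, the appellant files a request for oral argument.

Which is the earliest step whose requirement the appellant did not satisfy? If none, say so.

Step 1: 42 days after September 25, 1995 (when the determination is issued) is November 6, 1995; done November 4, 1995 — timely.
Step 2: 50 days after November 4, 1995 (when the notice of appeal is served) is December 24, 1995; completed November 5, 1995, before the deadline.
Step 3: the window is 18–32 days after November 5, 1995 (when the filing fee is paid), so November 23, 1995 through December 7, 1995; December 4, 1995 falls inside that range.
Step 4: 55 days after December 4, 1995 (when the record is requested) is January 28, 1996; January 30, 1996 misses that deadline by 2 days.

Step 4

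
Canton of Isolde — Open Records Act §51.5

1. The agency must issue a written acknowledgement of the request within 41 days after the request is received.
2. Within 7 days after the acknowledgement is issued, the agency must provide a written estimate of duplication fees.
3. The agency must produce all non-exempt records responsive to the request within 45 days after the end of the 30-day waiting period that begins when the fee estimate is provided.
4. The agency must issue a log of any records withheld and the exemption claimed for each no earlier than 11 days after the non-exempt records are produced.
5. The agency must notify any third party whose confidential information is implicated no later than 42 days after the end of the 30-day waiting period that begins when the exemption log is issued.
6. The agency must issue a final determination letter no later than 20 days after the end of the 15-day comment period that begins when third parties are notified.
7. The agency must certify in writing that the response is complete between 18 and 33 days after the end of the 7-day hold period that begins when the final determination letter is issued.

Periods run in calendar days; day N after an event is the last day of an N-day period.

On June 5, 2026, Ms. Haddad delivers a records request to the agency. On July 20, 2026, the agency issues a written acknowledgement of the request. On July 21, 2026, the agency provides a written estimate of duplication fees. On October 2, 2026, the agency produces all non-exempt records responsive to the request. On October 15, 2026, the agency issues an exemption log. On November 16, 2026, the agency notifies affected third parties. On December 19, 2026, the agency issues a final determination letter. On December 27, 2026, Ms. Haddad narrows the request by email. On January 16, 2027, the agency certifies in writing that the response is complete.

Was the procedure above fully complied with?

No

Step 1: 41 days after June 5, 2026 (when the request is received) is July 16, 2026; done July 20, 2026 — 4 days late.
The procedure was therefore not followed at step 1.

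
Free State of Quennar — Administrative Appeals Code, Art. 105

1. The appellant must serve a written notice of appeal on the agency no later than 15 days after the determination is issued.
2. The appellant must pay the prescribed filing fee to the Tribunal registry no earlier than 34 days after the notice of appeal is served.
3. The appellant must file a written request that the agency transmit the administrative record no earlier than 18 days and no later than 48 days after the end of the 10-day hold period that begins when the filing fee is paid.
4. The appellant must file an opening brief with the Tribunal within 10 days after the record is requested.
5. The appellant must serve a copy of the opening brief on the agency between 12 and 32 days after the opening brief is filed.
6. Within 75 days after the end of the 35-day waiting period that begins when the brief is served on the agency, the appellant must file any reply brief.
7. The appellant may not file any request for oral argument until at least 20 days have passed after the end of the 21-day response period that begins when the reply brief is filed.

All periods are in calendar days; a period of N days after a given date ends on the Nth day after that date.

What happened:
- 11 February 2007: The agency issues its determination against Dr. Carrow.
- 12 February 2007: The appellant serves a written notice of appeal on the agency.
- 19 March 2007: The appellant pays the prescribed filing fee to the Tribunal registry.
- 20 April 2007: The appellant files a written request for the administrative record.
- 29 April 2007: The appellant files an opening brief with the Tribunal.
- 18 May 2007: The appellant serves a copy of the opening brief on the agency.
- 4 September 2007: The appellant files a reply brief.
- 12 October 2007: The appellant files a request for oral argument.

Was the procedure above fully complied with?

Step 1 — counting 15 days from 11 February 2007 (when the determination is issued) gives a deadline of 26 February 2007; 12 February 2007 is within that limit.
Step 2 — must wait 34 days from 12 February 2007 (when the notice of appeal is served), so not before 18 March 2007; done 19 March 2007 — permitted.
Step 3 — 18 and 48 days from 29 March 2007 (end of the 10-day hold period, which began when the filing fee is paid on 19 March 2007) are 16 April 2007 and 16 May 2007 respectively; done 20 April 2007, which is between those dates.
Step 4 — counting 10 days from 20 April 2007 (when the record is requested) gives a deadline of 30 April 2007; 29 April 2007 is within that limit.
Step 5 — 12 and 32 days from 29 April 2007 (when the opening brief is filed) are 11 May 2007 and 31 May 2007 respectively; done 18 May 2007 — within the window.
Step 6 — counting 75 days from 22 June 2007 (end of the 35-day waiting period, which began when the brief is served on the agency on 18 May 2007) gives a deadline of 5 September 2007; done 4 September 2007 — timely.
Step 7 — must wait 20 days from 25 September 2007 (end of the 21-day response period, which began when the reply brief is filed on 4 September 2007), so not before 15 October 2007; acted on 12 October 2007, 3 days prematurely.

No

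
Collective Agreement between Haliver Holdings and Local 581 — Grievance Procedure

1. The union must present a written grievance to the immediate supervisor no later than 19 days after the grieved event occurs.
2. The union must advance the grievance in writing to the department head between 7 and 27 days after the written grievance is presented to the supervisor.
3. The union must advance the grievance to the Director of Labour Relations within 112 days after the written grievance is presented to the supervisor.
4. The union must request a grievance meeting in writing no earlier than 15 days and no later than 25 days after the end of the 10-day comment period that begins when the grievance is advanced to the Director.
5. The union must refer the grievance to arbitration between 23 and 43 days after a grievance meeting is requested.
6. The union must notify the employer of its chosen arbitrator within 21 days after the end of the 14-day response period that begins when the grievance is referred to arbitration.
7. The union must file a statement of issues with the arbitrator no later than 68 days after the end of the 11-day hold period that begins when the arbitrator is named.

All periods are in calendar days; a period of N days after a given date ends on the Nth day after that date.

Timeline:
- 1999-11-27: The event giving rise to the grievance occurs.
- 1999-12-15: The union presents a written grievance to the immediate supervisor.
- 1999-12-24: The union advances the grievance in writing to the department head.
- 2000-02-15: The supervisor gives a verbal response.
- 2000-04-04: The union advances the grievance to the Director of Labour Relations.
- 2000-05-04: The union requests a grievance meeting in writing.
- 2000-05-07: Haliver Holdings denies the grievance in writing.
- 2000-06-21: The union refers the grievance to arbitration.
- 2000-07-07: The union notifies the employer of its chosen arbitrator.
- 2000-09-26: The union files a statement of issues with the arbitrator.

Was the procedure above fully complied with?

Step 1 — counting 19 days from 1999-11-27 (when the grieved event occurs) gives a deadline of 1999-12-16; done 1999-12-15 — timely.
Step 2 — 7 and 27 days from 1999-12-15 (when the written grievance is presented to the supervisor) are 1999-12-22 and 2000-01-11 respectively; done 1999-12-24, which is between those dates.
Step 3 — counting 112 days from 1999-12-15 (when the written grievance is presented to the supervisor) gives a deadline of 2000-04-05; completed 2000-04-04, before the deadline.
Step 4 — 15 and 25 days from 2000-04-14 (end of the 10-day comment period, which began when the grievance is advanced to the Director on 2000-04-04) are 2000-04-29 and 2000-05-09 respectively; done 2000-05-04 — within the window.
Step 5 — 23 and 43 days from 2000-05-04 (when a grievance meeting is requested) are 2000-05-27 and 2000-06-16 respectively; 2000-06-21 is 5 days past the end of the window.

No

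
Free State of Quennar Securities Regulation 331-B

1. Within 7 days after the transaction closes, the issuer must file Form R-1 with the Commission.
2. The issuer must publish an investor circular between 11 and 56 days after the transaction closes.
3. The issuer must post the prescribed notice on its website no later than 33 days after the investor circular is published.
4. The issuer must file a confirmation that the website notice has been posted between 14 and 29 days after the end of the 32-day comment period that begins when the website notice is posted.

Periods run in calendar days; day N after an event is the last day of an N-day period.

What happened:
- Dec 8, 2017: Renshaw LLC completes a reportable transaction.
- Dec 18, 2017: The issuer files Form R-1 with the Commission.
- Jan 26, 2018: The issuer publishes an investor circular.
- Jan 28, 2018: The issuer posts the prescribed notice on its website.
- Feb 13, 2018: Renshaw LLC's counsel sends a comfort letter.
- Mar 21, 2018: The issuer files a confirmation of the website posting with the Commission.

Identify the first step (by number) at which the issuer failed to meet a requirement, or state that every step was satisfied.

Step 1

Step 1: 7 days after Dec 8, 2017 (when the transaction closes) is Dec 15, 2017; not done until Dec 18, 2017, 3 days after the deadline.
Later steps need not be reached.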